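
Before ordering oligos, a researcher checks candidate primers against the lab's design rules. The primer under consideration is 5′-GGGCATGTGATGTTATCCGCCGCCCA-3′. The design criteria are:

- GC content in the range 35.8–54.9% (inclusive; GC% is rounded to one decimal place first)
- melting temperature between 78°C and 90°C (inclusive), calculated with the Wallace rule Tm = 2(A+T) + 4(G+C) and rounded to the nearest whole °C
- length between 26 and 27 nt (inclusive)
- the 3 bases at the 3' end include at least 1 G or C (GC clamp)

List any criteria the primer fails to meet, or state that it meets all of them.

Fails: GC content.

Base counts: A=4, T=6, G=8, C=8 (length 26).
GC content: GC 16/26 = 61.5%, outside 35.8–54.9% ✗
Tm: Tm = 2·10 + 4·16 = 84°C ✓
length: length 26 ✓
GC clamp: 3' end CCA has 2 G/C ✓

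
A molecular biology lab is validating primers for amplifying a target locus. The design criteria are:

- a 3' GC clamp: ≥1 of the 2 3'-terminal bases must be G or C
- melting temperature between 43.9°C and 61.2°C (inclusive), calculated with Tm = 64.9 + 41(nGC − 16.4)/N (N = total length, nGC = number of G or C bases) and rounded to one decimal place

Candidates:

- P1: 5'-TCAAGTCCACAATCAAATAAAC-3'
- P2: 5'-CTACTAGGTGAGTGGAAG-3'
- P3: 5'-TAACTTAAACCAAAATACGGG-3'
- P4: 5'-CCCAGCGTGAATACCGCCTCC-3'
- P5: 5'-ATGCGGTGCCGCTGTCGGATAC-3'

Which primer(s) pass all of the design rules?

P1 (22 nt, A=11 T=4 G=1 C=6): 3' end AC has 1 G/C ✓; Tm = 64.9 + 41·(7 − 16.4)/22 = 47.4°C ✓ — passes.
P2 (18 nt, A=5 T=4 G=7 C=2): 3' end AG has 1 G/C ✓; Tm = 64.9 + 41·(9 − 16.4)/18 = 48.0°C ✓ — passes.
P3 (21 nt, A=10 T=4 G=3 C=4): 3' end GG has 2 G/C ✓; Tm = 64.9 + 41·(7 − 16.4)/21 = 46.5°C ✓ — passes.
P4 (21 nt, A=4 T=3 G=4 C=10): 3' end CC has 2 G/C ✓; Tm = 64.9 + 41·(14 − 16.4)/21 = 60.2°C ✓ — passes.
P5 (22 nt, A=3 T=5 G=8 C=6): 3' end AC has 1 G/C ✓; Tm = 64.9 + 41·(14 − 16.4)/22 = 60.4°C ✓ — passes.

P1, P2, P3, P4 and P5.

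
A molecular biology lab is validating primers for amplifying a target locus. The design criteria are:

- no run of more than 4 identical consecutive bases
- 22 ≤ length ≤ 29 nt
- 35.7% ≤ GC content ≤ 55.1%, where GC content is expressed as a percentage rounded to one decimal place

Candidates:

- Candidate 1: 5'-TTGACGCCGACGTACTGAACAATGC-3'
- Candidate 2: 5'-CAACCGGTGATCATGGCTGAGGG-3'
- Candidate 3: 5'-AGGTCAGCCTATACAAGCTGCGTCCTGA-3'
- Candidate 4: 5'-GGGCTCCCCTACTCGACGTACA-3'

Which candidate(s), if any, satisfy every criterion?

Candidate 1 (25 nt, A=7 T=5 G=6 C=7): longest run = 2 ✓; length 25 ✓; GC 13/25 = 52.0% ✓ — passes.
Candidate 2 (23 nt, A=5 T=4 G=9 C=5): longest run = 3 ✓; length 23 ✓; GC 14/23 = 60.9%, outside 35.7–55.1% ✗ — fails.
Candidate 3 (28 nt, A=7 T=6 G=7 C=8): longest run = 2 ✓; length 28 ✓; GC 15/28 = 53.6% ✓ — passes.
Candidate 4 (22 nt, A=4 T=4 G=5 C=9): longest run = 4 ✓; length 22 ✓; GC 14/22 = 63.6%, outside 35.7–55.1% ✗ — fails.

Candidate 1 and Candidate 3.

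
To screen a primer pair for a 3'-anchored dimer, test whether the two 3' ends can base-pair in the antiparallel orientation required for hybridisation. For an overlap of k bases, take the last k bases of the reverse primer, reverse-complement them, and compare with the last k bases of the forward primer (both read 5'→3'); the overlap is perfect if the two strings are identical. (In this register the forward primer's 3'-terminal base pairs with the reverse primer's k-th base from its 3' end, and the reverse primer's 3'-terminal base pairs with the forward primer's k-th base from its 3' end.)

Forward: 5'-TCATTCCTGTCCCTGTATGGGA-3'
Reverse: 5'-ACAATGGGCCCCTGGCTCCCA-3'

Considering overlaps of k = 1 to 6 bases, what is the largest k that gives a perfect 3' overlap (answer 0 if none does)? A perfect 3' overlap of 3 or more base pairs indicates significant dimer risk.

Last 6 bases (5'→3') — forward …ATGGGA, reverse …CTCCCA.
Reverse complement of the reverse primer's last 6 bases: TGGGAG; its first k bases are the reverse complement of the reverse primer's last k bases, so a perfect k-base overlap needs the forward primer's last k bases to equal them.
Comparing (forward last k vs required): k=1: A vs T ✗; k=2: GA vs TG ✗; k=3: GGA vs TGG ✗; k=4: GGGA vs TGGG ✗; k=5: TGGGA vs TGGGA ✓; k=6: ATGGGA vs TGGGAG ✗.
Only k = 5 is perfect, so the longest perfect 3' overlap is 5.

Longest perfect overlap: 5 complementary base pairs; significant dimer risk (threshold 3).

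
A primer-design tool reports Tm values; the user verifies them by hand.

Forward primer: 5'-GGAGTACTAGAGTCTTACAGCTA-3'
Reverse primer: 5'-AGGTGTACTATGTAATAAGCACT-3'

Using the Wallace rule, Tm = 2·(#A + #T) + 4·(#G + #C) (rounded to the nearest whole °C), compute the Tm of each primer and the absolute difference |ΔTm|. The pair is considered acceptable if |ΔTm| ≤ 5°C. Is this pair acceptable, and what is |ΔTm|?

|ΔTm| = 4°C; the pair is acceptable.

Forward: A=7 T=6 G=6 C=4 → Tm = 2·13 + 4·10 = 66°C.
Reverse: A=8 T=7 G=5 C=3 → Tm = 2·15 + 4·8 = 62°C.
|ΔTm| = |66 − 62| = 4°C, ≤ 5°C.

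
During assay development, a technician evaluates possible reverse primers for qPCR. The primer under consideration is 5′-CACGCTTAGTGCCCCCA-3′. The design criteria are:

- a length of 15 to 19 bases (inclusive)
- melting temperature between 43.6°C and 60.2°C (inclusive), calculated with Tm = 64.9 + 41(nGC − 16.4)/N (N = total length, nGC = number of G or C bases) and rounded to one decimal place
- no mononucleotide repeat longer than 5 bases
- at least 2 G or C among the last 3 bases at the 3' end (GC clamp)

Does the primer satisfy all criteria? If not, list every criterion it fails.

Meets all criteria.

Base counts: A=3, T=3, G=3, C=8 (length 17).
length: length 17 ✓
Tm: Tm = 64.9 + 41·(11 − 16.4)/17 = 51.9°C ✓
homopolymer run: longest run = 5 ✓
GC clamp: 3' end CCA has 2 G/C ✓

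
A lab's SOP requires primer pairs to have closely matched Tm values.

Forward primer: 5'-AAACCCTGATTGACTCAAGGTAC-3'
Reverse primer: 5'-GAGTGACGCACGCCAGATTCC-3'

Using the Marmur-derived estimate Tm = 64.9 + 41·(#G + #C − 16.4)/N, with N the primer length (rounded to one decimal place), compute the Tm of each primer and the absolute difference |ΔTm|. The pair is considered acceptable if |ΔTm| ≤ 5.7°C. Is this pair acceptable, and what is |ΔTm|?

|ΔTm| = 4.8°C; the pair is acceptable.

Forward: G+C = 10, N = 23 → Tm = 64.9 + 41·(10 − 16.4)/23 = 53.5°C.
Reverse: G+C = 13, N = 21 → Tm = 64.9 + 41·(13 − 16.4)/21 = 58.3°C.
|ΔTm| = |53.5 − 58.3| = 4.8°C, ≤ 5.7°C.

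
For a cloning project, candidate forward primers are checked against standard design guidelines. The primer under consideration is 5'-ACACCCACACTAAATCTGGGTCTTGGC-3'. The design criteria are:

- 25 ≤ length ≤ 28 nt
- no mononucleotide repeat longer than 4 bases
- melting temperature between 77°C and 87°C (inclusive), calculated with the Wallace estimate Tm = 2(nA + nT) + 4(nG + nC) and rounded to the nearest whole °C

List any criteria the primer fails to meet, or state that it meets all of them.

Base counts: A=7, T=6, G=5, C=9 (length 27).
length: length 27 ✓
homopolymer run: longest run = 3 ✓
Tm: Tm = 2·13 + 4·14 = 82°C ✓

Meets all criteria.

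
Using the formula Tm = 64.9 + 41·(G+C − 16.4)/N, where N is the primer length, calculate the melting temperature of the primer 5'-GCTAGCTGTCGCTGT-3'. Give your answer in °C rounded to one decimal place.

44.7°C

Base counts: A=1, T=5, G=5, C=4; G+C = 9, N = 15.
Tm = 64.9 + 41·(9 − 16.4)/15 = 64.9 + -303.40/15 = 44.7°C.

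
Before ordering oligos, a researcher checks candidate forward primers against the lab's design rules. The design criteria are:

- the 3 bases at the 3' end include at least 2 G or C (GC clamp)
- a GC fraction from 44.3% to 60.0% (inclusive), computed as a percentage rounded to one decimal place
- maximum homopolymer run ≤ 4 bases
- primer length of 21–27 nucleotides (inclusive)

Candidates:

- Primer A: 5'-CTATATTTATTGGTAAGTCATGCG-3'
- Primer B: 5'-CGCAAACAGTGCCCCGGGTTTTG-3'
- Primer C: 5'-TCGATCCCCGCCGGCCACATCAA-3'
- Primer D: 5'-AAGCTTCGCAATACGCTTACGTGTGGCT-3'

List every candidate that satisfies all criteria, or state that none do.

Primer A (24 nt, A=6 T=10 G=5 C=3): 3' end GCG has 3 G/C ✓; GC 8/24 = 33.3%, outside 44.3–60.0% ✗; longest run = 3 ✓; length 24 ✓ — fails.
Primer B (23 nt, A=4 T=5 G=7 C=7): 3' end TTG has 1 G/C, need ≥2 ✗; GC 14/23 = 60.9%, outside 44.3–60.0% ✗; longest run = 4 ✓; length 23 ✓ — fails.
Primer C (23 nt, A=5 T=3 G=4 C=11): 3' end CAA has 1 G/C, need ≥2 ✗; GC 15/23 = 65.2%, outside 44.3–60.0% ✗; longest run = 4 ✓; length 23 ✓ — fails.
Primer D (28 nt, A=6 T=8 G=7 C=7): 3' end GCT has 2 G/C ✓; GC 14/28 = 50.0% ✓; longest run = 2 ✓; length 28, outside 21–27 ✗ — fails.

None of the candidates satisfy all criteria.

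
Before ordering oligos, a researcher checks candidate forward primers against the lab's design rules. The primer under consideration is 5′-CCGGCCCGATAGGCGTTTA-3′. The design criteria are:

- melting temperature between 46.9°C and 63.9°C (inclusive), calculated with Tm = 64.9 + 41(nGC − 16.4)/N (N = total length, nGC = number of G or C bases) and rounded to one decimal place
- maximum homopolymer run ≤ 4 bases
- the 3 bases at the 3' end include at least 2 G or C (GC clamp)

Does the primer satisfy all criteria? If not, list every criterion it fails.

Fails: GC clamp.

Base counts: A=3, T=4, G=6, C=6 (length 19).
Tm: Tm = 64.9 + 41·(12 − 16.4)/19 = 55.4°C ✓
homopolymer run: longest run = 3 ✓
GC clamp: 3' end TTA has 0 G/C, need ≥2 ✗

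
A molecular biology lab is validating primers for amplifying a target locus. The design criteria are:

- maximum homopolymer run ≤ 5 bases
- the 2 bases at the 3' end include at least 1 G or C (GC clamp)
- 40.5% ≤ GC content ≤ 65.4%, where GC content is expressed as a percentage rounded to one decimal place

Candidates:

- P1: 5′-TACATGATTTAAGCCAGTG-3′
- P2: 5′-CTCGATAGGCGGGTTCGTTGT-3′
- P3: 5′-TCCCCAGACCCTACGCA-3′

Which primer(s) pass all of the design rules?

P1 (19 nt, A=6 T=6 G=4 C=3): longest run = 3 ✓; 3' end TG has 1 G/C ✓; GC 7/19 = 36.8%, outside 40.5–65.4% ✗ — fails.
P2 (21 nt, A=2 T=7 G=8 C=4): longest run = 3 ✓; 3' end GT has 1 G/C ✓; GC 12/21 = 57.1% ✓ — passes.
P3 (17 nt, A=4 T=2 G=2 C=9): longest run = 4 ✓; 3' end CA has 1 G/C ✓; GC 11/17 = 64.7% ✓ — passes.

P2 and P3.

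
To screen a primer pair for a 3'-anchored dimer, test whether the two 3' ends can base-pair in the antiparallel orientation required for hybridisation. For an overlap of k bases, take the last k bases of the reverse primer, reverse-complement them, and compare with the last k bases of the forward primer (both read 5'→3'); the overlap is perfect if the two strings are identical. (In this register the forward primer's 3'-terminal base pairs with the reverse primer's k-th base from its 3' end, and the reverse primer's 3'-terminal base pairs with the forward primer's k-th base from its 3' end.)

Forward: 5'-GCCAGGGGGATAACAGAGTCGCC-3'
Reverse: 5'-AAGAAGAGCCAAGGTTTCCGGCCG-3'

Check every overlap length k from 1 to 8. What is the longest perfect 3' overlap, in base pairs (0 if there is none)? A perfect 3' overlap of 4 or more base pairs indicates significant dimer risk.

Longest perfect overlap: 1 complementary base pair; below the dimer-risk threshold (threshold 4).

Last 8 bases (5'→3') — forward …GAGTCGCC, reverse …TCCGGCCG.
Reverse complement of the reverse primer's last 8 bases: CGGCCGGA; its first k bases are the reverse complement of the reverse primer's last k bases, so a perfect k-base overlap needs the forward primer's last k bases to equal them.
Comparing (forward last k vs required): k=1: C vs C ✓; k=2: CC vs CG ✗; k=3: GCC vs CGG ✗; k=4: CGCC vs CGGC ✗; k=5: TCGCC vs CGGCC ✗; k=6: GTCGCC vs CGGCCG ✗; k=7: AGTCGCC vs CGGCCGG ✗; k=8: GAGTCGCC vs CGGCCGGA ✗.
Only k = 1 is perfect, so the longest perfect 3' overlap is 1.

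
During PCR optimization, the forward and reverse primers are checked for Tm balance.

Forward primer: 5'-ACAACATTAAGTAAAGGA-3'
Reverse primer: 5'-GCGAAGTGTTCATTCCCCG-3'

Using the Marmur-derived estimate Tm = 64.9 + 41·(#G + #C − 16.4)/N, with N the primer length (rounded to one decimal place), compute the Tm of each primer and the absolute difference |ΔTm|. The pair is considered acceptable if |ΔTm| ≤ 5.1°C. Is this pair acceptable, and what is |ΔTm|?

|ΔTm| = 14.3°C; the pair is not acceptable.

Forward: G+C = 5, N = 18 → Tm = 64.9 + 41·(5 − 16.4)/18 = 38.9°C.
Reverse: G+C = 11, N = 19 → Tm = 64.9 + 41·(11 − 16.4)/19 = 53.2°C.
|ΔTm| = |38.9 − 53.2| = 14.3°C, > 5.1°C.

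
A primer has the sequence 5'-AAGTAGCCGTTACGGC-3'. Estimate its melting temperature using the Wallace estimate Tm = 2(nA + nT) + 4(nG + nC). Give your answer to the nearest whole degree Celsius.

Base counts: A=4, T=3, G=5, C=4 (length 16).
Tm = 2·(4+3) + 4·(5+4) = 2·7 + 4·9 = 14 + 36 = 50°C.

50°C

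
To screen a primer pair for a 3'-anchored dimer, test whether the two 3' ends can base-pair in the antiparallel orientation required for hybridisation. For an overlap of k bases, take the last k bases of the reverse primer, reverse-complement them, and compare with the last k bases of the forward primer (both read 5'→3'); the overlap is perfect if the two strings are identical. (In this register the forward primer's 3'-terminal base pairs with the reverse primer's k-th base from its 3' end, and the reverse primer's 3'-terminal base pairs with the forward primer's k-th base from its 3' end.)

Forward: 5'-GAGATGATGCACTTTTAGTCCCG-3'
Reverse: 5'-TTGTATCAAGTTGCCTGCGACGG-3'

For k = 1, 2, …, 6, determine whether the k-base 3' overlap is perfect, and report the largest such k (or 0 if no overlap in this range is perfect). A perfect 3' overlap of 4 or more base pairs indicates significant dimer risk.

Longest perfect overlap: 3 complementary base pairs; below the dimer-risk threshold (threshold 4).

Last 6 bases (5'→3') — forward …GTCCCG, reverse …CGACGG.
Reverse complement of the reverse primer's last 6 bases: CCGTCG; its first k bases are the reverse complement of the reverse primer's last k bases, so a perfect k-base overlap needs the forward primer's last k bases to equal them.
Comparing (forward last k vs required): k=1: G vs C ✗; k=2: CG vs CC ✗; k=3: CCG vs CCG ✓; k=4: CCCG vs CCGT ✗; k=5: TCCCG vs CCGTC ✗; k=6: GTCCCG vs CCGTCG ✗.
Only k = 3 is perfect, so the longest perfect 3' overlap is 3.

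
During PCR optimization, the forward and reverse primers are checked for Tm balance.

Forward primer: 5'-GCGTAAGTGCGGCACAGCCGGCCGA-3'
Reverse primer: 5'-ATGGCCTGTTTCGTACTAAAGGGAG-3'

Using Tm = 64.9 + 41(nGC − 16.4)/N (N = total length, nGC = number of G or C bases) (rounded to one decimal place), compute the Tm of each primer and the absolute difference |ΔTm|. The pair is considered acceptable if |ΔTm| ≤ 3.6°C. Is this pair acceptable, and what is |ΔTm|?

|ΔTm| = 9.8°C; the pair is not acceptable.

Forward: G+C = 18, N = 25 → Tm = 64.9 + 41·(18 − 16.4)/25 = 67.5°C.
Reverse: G+C = 12, N = 25 → Tm = 64.9 + 41·(12 − 16.4)/25 = 57.7°C.
|ΔTm| = |67.5 − 57.7| = 9.8°C, > 3.6°C.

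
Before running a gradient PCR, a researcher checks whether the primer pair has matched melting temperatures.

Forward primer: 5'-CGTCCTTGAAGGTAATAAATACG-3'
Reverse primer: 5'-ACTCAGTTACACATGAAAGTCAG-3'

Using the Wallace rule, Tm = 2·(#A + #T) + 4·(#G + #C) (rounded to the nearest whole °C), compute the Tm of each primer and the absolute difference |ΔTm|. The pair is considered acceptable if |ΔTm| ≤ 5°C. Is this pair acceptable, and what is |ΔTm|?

Forward: A=8 T=6 G=5 C=4 → Tm = 2·14 + 4·9 = 64°C.
Reverse: A=9 T=5 G=4 C=5 → Tm = 2·14 + 4·9 = 64°C.
|ΔTm| = |64 − 64| = 0°C, ≤ 5°C.

|ΔTm| = 0°C; the pair is acceptable.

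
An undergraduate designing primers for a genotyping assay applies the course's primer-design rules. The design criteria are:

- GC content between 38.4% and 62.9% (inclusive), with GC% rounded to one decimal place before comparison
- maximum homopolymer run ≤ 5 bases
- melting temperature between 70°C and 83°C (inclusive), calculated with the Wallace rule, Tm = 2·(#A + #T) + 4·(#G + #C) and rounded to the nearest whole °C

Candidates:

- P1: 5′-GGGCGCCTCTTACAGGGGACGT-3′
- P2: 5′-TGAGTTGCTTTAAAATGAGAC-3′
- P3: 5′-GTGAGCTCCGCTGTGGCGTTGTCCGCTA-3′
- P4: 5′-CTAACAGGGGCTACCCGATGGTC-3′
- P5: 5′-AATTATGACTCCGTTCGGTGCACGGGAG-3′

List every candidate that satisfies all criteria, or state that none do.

P1 (22 nt, A=3 T=4 G=9 C=6): GC 15/22 = 68.2%, outside 38.4–62.9% ✗; longest run = 4 ✓; Tm = 2·7 + 4·15 = 74°C ✓ — fails.
P2 (21 nt, A=7 T=7 G=5 C=2): GC 7/21 = 33.3%, outside 38.4–62.9% ✗; longest run = 4 ✓; Tm = 2·14 + 4·7 = 56°C, outside 70–83°C ✗ — fails.
P3 (28 nt, A=2 T=8 G=10 C=8): GC 18/28 = 64.3%, outside 38.4–62.9% ✗; longest run = 2 ✓; Tm = 2·10 + 4·18 = 92°C, outside 70–83°C ✗ — fails.
P4 (23 nt, A=5 T=4 G=7 C=7): GC 14/23 = 60.9% ✓; longest run = 4 ✓; Tm = 2·9 + 4·14 = 74°C ✓ — passes.
P5 (28 nt, A=6 T=7 G=9 C=6): GC 15/28 = 53.6% ✓; longest run = 3 ✓; Tm = 2·13 + 4·15 = 86°C, outside 70–83°C ✗ — fails.

P4 only.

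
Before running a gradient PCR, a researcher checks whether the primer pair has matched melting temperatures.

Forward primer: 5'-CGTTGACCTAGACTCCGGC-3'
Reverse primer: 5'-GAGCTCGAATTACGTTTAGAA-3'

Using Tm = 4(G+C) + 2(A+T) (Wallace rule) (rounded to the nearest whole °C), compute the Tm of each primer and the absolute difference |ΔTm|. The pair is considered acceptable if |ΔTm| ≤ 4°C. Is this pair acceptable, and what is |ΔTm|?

Forward: A=3 T=4 G=5 C=7 → Tm = 2·7 + 4·12 = 62°C.
Reverse: A=7 T=6 G=5 C=3 → Tm = 2·13 + 4·8 = 58°C.
|ΔTm| = |62 − 58| = 4°C, ≤ 4°C.

|ΔTm| = 4°C; the pair is acceptable.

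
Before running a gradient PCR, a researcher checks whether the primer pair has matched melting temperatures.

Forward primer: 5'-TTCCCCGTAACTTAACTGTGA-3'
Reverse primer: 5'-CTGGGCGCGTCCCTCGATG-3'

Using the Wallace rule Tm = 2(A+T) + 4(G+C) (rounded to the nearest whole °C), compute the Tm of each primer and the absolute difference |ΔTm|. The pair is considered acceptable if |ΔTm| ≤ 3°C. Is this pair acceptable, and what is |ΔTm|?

Forward: A=5 T=7 G=3 C=6 → Tm = 2·12 + 4·9 = 60°C.
Reverse: A=1 T=4 G=7 C=7 → Tm = 2·5 + 4·14 = 66°C.
|ΔTm| = |60 − 66| = 6°C, > 3°C.

|ΔTm| = 6°C; the pair is not acceptable.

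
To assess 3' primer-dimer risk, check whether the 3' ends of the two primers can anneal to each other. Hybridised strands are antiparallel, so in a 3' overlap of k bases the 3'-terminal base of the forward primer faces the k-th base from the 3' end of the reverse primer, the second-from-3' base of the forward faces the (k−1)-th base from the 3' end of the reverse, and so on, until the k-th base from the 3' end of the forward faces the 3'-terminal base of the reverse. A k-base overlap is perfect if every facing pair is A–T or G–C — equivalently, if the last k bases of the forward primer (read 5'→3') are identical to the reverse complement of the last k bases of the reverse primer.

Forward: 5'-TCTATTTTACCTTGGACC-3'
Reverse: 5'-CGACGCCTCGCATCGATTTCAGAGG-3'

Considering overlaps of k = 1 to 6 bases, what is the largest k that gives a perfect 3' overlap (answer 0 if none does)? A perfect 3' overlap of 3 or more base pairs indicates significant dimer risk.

Longest perfect overlap: 2 complementary base pairs; below the dimer-risk threshold (threshold 3).

Last 6 bases (5'→3') — forward …TGGACC, reverse …CAGAGG.
Reverse complement of the reverse primer's last 6 bases: CCTCTG; its first k bases are the reverse complement of the reverse primer's last k bases, so a perfect k-base overlap needs the forward primer's last k bases to equal them.
Comparing (forward last k vs required): k=1: C vs C ✓; k=2: CC vs CC ✓; k=3: ACC vs CCT ✗; k=4: GACC vs CCTC ✗; k=5: GGACC vs CCTCT ✗; k=6: TGGACC vs CCTCTG ✗.
Perfect overlaps at k = 1, 2; the largest is 2.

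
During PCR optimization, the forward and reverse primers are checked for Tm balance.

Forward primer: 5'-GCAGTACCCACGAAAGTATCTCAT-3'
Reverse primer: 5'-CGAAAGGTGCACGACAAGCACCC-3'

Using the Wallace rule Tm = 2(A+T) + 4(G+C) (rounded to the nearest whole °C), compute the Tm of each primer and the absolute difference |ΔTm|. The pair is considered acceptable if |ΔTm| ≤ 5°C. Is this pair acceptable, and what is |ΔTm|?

Forward: A=8 T=5 G=4 C=7 → Tm = 2·13 + 4·11 = 70°C.
Reverse: A=8 T=1 G=6 C=8 → Tm = 2·9 + 4·14 = 74°C.
|ΔTm| = |70 − 74| = 4°C, ≤ 5°C.

|ΔTm| = 4°C; the pair is acceptable.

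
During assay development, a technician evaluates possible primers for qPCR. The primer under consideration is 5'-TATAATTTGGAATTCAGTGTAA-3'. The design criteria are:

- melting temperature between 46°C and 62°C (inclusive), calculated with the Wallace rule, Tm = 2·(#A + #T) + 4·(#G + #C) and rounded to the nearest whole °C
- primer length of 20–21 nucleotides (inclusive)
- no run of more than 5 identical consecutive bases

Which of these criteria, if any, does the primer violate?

Base counts: A=8, T=9, G=4, C=1 (length 22).
Tm: Tm = 2·17 + 4·5 = 54°C ✓
length: length 22, outside 20–21 ✗
homopolymer run: longest run = 3 ✓

Fails: length.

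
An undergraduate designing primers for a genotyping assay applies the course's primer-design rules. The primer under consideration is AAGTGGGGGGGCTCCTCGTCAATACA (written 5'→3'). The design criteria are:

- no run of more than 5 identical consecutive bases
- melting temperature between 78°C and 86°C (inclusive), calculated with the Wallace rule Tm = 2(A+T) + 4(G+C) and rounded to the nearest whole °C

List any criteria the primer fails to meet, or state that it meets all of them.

Base counts: A=6, T=5, G=9, C=6 (length 26).
homopolymer run: longest run = 7, exceeds 5 ✗
Tm: Tm = 2·11 + 4·15 = 82°C ✓

Fails: homopolymer run.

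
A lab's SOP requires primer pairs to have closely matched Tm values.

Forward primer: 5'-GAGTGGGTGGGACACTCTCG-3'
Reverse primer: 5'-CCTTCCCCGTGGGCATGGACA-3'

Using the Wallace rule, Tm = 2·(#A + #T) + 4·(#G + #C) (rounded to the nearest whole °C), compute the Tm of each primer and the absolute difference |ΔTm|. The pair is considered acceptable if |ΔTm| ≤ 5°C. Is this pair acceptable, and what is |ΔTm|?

|ΔTm| = 4°C; the pair is acceptable.

Forward: A=3 T=4 G=9 C=4 → Tm = 2·7 + 4·13 = 66°C.
Reverse: A=3 T=4 G=6 C=8 → Tm = 2·7 + 4·14 = 70°C.
|ΔTm| = |66 − 70| = 4°C, ≤ 5°C.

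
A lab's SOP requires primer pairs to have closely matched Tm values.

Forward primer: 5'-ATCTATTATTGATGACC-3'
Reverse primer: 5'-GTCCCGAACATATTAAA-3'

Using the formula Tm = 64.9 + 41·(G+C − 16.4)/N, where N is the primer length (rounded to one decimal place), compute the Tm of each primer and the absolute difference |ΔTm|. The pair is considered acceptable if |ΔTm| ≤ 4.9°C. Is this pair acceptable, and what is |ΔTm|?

Forward: G+C = 5, N = 17 → Tm = 64.9 + 41·(5 − 16.4)/17 = 37.4°C.
Reverse: G+C = 6, N = 17 → Tm = 64.9 + 41·(6 − 16.4)/17 = 39.8°C.
|ΔTm| = |37.4 − 39.8| = 2.4°C, ≤ 4.9°C.

|ΔTm| = 2.4°C; the pair is acceptable.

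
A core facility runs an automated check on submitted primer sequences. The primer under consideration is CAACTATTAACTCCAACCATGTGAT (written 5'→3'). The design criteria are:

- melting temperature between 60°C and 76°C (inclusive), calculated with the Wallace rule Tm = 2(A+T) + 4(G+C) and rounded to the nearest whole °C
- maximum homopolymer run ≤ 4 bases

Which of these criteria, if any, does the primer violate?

Meets all criteria.

Base counts: A=9, T=7, G=2, C=7 (length 25).
Tm: Tm = 2·16 + 4·9 = 68°C ✓
homopolymer run: longest run = 2 ✓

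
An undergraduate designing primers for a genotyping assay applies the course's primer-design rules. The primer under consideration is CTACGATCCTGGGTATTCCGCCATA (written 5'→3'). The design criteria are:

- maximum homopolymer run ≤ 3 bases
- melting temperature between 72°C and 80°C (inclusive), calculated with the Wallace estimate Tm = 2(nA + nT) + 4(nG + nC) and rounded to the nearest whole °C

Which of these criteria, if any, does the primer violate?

Meets all criteria.

Base counts: A=5, T=7, G=5, C=8 (length 25).
homopolymer run: longest run = 3 ✓
Tm: Tm = 2·12 + 4·13 = 76°C ✓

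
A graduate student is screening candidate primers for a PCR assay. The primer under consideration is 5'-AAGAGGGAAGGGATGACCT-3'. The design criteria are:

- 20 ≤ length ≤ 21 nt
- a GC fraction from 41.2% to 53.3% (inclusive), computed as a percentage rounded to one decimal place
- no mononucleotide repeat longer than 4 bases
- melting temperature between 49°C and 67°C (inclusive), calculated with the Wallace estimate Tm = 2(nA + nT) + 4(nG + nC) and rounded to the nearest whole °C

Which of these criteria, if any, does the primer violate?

Fails: length.

Base counts: A=7, T=2, G=8, C=2 (length 19).
length: length 19, outside 20–21 ✗
GC content: GC 10/19 = 52.6% ✓
homopolymer run: longest run = 3 ✓
Tm: Tm = 2·9 + 4·10 = 58°C ✓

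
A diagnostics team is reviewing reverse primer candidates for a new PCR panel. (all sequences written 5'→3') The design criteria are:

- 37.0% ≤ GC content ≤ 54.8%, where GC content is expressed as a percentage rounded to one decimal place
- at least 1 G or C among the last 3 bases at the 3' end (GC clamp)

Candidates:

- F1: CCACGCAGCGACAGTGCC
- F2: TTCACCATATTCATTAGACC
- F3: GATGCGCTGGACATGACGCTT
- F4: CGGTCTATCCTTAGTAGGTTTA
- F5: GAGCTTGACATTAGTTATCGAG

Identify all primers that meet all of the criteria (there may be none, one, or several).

F5 only.

F1 (18 nt, A=4 T=1 G=5 C=8): GC 13/18 = 72.2%, outside 37.0–54.8% ✗; 3' end GCC has 3 G/C ✓ — fails.
F2 (20 nt, A=6 T=7 G=1 C=6): GC 7/20 = 35.0%, outside 37.0–54.8% ✗; 3' end ACC has 2 G/C ✓ — fails.
F3 (21 nt, A=4 T=5 G=7 C=5): GC 12/21 = 57.1%, outside 37.0–54.8% ✗; 3' end CTT has 1 G/C ✓ — fails.
F4 (22 nt, A=4 T=9 G=5 C=4): GC 9/22 = 40.9% ✓; 3' end TTA has 0 G/C, need ≥1 ✗ — fails.
F5 (22 nt, A=6 T=7 G=6 C=3): GC 9/22 = 40.9% ✓; 3' end GAG has 2 G/C ✓ — passes.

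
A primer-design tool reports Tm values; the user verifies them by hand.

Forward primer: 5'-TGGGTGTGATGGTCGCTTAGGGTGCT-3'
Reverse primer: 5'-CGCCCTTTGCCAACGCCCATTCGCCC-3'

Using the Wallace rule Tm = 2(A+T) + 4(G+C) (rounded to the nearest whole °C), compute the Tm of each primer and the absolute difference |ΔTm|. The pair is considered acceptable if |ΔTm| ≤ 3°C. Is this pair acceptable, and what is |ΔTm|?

Forward: A=2 T=9 G=12 C=3 → Tm = 2·11 + 4·15 = 82°C.
Reverse: A=3 T=5 G=4 C=14 → Tm = 2·8 + 4·18 = 88°C.
|ΔTm| = |82 − 88| = 6°C, > 3°C.

|ΔTm| = 6°C; the pair is not acceptable.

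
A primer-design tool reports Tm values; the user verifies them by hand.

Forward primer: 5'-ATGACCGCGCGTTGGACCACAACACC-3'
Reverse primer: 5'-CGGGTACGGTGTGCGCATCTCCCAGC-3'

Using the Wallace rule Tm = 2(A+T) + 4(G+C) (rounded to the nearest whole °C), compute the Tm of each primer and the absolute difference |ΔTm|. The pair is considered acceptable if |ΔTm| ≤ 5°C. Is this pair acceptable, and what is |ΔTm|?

Forward: A=7 T=3 G=6 C=10 → Tm = 2·10 + 4·16 = 84°C.
Reverse: A=3 T=5 G=9 C=9 → Tm = 2·8 + 4·18 = 88°C.
|ΔTm| = |84 − 88| = 4°C, ≤ 5°C.

|ΔTm| = 4°C; the pair is acceptable.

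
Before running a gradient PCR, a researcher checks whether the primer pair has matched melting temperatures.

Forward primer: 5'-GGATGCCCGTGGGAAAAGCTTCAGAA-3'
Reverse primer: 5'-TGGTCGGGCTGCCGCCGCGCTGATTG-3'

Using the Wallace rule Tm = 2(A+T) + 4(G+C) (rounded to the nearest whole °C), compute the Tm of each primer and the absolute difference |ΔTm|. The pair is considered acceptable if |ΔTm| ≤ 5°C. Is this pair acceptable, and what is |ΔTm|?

|ΔTm| = 10°C; the pair is not acceptable.

Forward: A=8 T=4 G=9 C=5 → Tm = 2·12 + 4·14 = 80°C.
Reverse: A=1 T=6 G=11 C=8 → Tm = 2·7 + 4·19 = 90°C.
|ΔTm| = |80 − 90| = 10°C, > 5°C.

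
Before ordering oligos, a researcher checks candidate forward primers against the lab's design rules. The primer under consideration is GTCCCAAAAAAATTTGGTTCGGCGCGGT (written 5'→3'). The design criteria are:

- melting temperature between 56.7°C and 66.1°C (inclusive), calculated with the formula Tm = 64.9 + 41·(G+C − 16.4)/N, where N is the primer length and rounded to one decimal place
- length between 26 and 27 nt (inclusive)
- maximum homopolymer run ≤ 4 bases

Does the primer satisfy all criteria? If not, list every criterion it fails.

Fails: length, homopolymer run.

Base counts: A=7, T=7, G=8, C=6 (length 28).
Tm: Tm = 64.9 + 41·(14 − 16.4)/28 = 61.4°C ✓
length: length 28, outside 26–27 ✗
homopolymer run: longest run = 7, exceeds 4 ✗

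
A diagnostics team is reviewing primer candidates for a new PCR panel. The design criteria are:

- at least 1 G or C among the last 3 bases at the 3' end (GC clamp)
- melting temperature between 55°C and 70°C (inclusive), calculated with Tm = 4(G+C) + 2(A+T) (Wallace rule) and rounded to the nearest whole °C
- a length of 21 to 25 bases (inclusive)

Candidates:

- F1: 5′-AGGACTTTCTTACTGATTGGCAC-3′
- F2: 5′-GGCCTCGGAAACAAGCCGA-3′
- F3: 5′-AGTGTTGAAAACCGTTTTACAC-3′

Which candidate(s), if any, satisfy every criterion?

F1 (23 nt, A=5 T=8 G=5 C=5): 3' end CAC has 2 G/C ✓; Tm = 2·13 + 4·10 = 66°C ✓; length 23 ✓ — passes.
F2 (19 nt, A=6 T=1 G=6 C=6): 3' end CGA has 2 G/C ✓; Tm = 2·7 + 4·12 = 62°C ✓; length 19, outside 21–25 ✗ — fails.
F3 (22 nt, A=7 T=7 G=4 C=4): 3' end CAC has 2 G/C ✓; Tm = 2·14 + 4·8 = 60°C ✓; length 22 ✓ — passes.

F1 and F3.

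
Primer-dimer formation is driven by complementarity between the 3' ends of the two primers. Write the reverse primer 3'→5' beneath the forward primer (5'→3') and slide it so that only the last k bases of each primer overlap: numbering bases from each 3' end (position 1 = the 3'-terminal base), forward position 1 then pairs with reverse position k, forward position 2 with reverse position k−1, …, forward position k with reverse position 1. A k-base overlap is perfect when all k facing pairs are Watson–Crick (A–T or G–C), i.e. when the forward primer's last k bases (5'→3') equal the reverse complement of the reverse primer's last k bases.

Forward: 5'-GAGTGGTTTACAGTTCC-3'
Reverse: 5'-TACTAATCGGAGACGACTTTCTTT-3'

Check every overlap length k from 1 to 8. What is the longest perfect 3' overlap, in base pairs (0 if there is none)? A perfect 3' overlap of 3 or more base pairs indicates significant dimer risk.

Last 8 bases (5'→3') — forward …ACAGTTCC, reverse …CTTTCTTT.
Reverse complement of the reverse primer's last 8 bases: AAAGAAAG; its first k bases are the reverse complement of the reverse primer's last k bases, so a perfect k-base overlap needs the forward primer's last k bases to equal them.
Comparing (forward last k vs required): k=1: C vs A ✗; k=2: CC vs AA ✗; k=3: TCC vs AAA ✗; k=4: TTCC vs AAAG ✗; k=5: GTTCC vs AAAGA ✗; k=6: AGTTCC vs AAAGAA ✗; k=7: CAGTTCC vs AAAGAAA ✗; k=8: ACAGTTCC vs AAAGAAAG ✗.
No overlap length from 1 to 8 is perfect, so the longest perfect 3' overlap is 0.

Longest perfect overlap: 0 complementary base pairs; below the dimer-risk threshold (threshold 3).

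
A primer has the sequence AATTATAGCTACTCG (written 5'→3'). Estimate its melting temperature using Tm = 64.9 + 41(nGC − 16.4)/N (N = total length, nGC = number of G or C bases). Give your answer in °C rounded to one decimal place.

33.7°C

Base counts: A=5, T=5, G=2, C=3; G+C = 5, N = 15.
Tm = 64.9 + 41·(5 − 16.4)/15 = 64.9 + -467.40/15 = 33.7°C.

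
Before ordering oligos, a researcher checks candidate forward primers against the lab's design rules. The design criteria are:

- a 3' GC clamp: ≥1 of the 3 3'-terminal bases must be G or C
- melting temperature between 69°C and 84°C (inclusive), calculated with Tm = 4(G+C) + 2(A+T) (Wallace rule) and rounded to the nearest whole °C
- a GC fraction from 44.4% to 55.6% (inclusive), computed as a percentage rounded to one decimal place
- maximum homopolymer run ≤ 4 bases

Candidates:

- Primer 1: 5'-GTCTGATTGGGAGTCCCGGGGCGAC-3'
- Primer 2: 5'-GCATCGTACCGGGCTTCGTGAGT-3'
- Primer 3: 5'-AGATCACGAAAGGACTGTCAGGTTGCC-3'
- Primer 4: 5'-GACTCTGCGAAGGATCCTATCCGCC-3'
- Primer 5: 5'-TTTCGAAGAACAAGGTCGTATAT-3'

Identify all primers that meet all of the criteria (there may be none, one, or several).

Primer 3 only.

Primer 1 (25 nt, A=3 T=5 G=11 C=6): 3' end GAC has 2 G/C ✓; Tm = 2·8 + 4·17 = 84°C ✓; GC 17/25 = 68.0%, outside 44.4–55.6% ✗; longest run = 4 ✓ — fails.
Primer 2 (23 nt, A=3 T=6 G=8 C=6): 3' end AGT has 1 G/C ✓; Tm = 2·9 + 4·14 = 74°C ✓; GC 14/23 = 60.9%, outside 44.4–55.6% ✗; longest run = 3 ✓ — fails.
Primer 3 (27 nt, A=8 T=5 G=8 C=6): 3' end GCC has 3 G/C ✓; Tm = 2·13 + 4·14 = 82°C ✓; GC 14/27 = 51.9% ✓; longest run = 3 ✓ — passes.
Primer 4 (25 nt, A=5 T=5 G=6 C=9): 3' end GCC has 3 G/C ✓; Tm = 2·10 + 4·15 = 80°C ✓; GC 15/25 = 60.0%, outside 44.4–55.6% ✗; longest run = 2 ✓ — fails.
Primer 5 (23 nt, A=8 T=7 G=5 C=3): 3' end TAT has 0 G/C, need ≥1 ✗; Tm = 2·15 + 4·8 = 62°C, outside 69–84°C ✗; GC 8/23 = 34.8%, outside 44.4–55.6% ✗; longest run = 3 ✓ — fails.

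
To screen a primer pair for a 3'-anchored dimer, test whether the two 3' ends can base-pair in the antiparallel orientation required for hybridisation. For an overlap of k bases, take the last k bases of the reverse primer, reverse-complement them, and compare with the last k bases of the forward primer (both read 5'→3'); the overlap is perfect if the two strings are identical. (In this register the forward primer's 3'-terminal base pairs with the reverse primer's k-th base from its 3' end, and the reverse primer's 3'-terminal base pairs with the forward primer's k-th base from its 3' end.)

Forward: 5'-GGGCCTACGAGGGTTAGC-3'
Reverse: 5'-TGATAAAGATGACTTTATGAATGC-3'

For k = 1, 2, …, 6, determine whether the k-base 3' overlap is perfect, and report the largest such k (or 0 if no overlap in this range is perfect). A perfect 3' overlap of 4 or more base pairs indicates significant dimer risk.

Longest perfect overlap: 2 complementary base pairs; below the dimer-risk threshold (threshold 4).

Last 6 bases (5'→3') — forward …GTTAGC, reverse …GAATGC.
Reverse complement of the reverse primer's last 6 bases: GCATTC; its first k bases are the reverse complement of the reverse primer's last k bases, so a perfect k-base overlap needs the forward primer's last k bases to equal them.
Comparing (forward last k vs required): k=1: C vs G ✗; k=2: GC vs GC ✓; k=3: AGC vs GCA ✗; k=4: TAGC vs GCAT ✗; k=5: TTAGC vs GCATT ✗; k=6: GTTAGC vs GCATTC ✗.
Only k = 2 is perfect, so the longest perfect 3' overlap is 2.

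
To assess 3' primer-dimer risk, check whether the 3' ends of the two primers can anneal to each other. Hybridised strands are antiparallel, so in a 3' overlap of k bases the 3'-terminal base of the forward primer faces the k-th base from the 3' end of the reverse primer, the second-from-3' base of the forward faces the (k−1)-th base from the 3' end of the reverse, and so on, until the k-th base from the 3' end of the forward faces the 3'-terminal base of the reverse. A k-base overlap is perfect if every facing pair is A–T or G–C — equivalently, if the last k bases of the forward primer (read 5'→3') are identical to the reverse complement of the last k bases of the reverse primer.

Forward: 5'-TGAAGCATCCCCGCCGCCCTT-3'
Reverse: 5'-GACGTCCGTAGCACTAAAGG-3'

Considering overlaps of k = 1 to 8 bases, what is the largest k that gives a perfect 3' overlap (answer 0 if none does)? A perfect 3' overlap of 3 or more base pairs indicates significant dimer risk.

Longest perfect overlap: 4 complementary base pairs; significant dimer risk (threshold 3).

Last 8 bases (5'→3') — forward …CCGCCCTT, reverse …ACTAAAGG.
Reverse complement of the reverse primer's last 8 bases: CCTTTAGT; its first k bases are the reverse complement of the reverse primer's last k bases, so a perfect k-base overlap needs the forward primer's last k bases to equal them.
Comparing (forward last k vs required): k=1: T vs C ✗; k=2: TT vs CC ✗; k=3: CTT vs CCT ✗; k=4: CCTT vs CCTT ✓; k=5: CCCTT vs CCTTT ✗; k=6: GCCCTT vs CCTTTA ✗; k=7: CGCCCTT vs CCTTTAG ✗; k=8: CCGCCCTT vs CCTTTAGT ✗.
Only k = 4 is perfect, so the longest perfect 3' overlap is 4.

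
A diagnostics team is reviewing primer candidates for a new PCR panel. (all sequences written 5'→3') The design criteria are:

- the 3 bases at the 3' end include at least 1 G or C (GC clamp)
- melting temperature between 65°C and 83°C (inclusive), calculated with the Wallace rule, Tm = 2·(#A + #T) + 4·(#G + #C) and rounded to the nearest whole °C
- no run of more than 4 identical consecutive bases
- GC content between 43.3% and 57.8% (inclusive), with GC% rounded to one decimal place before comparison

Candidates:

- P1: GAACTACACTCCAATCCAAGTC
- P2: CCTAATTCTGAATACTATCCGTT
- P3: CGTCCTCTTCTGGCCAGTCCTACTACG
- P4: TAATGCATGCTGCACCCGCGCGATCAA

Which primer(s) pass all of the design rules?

P1 (22 nt, A=8 T=4 G=2 C=8): 3' end GTC has 2 G/C ✓; Tm = 2·12 + 4·10 = 64°C, outside 65–83°C ✗; longest run = 2 ✓; GC 10/22 = 45.5% ✓ — fails.
P2 (23 nt, A=6 T=9 G=2 C=6): 3' end GTT has 1 G/C ✓; Tm = 2·15 + 4·8 = 62°C, outside 65–83°C ✗; longest run = 2 ✓; GC 8/23 = 34.8%, outside 43.3–57.8% ✗ — fails.
P3 (27 nt, A=3 T=8 G=5 C=11): 3' end ACG has 2 G/C ✓; Tm = 2·11 + 4·16 = 86°C, outside 65–83°C ✗; longest run = 2 ✓; GC 16/27 = 59.3%, outside 43.3–57.8% ✗ — fails.
P4 (27 nt, A=7 T=5 G=6 C=9): 3' end CAA has 1 G/C ✓; Tm = 2·12 + 4·15 = 84°C, outside 65–83°C ✗; longest run = 3 ✓; GC 15/27 = 55.6% ✓ — fails.

None of the candidates satisfy all criteria.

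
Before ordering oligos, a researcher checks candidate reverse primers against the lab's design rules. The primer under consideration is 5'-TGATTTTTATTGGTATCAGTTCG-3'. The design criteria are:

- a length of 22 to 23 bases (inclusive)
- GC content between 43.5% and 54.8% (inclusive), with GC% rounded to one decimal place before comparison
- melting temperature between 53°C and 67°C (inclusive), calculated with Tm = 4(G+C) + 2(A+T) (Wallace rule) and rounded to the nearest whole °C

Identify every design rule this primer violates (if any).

Fails: GC content.

Base counts: A=4, T=12, G=5, C=2 (length 23).
length: length 23 ✓
GC content: GC 7/23 = 30.4%, outside 43.5–54.8% ✗
Tm: Tm = 2·16 + 4·7 = 60°C ✓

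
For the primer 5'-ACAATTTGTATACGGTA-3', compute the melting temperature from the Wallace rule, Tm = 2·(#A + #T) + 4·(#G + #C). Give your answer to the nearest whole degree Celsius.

Base counts: A=6, T=6, G=3, C=2 (length 17).
Tm = 2·(6+6) + 4·(3+2) = 2·12 + 4·5 = 24 + 20 = 44°C.

44°C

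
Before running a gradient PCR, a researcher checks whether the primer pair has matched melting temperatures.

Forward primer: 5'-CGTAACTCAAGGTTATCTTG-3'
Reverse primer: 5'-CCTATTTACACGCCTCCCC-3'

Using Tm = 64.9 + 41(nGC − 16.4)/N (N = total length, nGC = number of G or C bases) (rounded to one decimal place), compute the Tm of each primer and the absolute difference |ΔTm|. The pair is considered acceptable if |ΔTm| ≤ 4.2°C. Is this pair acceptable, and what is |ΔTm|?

|ΔTm| = 5.5°C; the pair is not acceptable.

Forward: G+C = 8, N = 20 → Tm = 64.9 + 41·(8 − 16.4)/20 = 47.7°C.
Reverse: G+C = 11, N = 19 → Tm = 64.9 + 41·(11 − 16.4)/19 = 53.2°C.
|ΔTm| = |47.7 − 53.2| = 5.5°C, > 4.2°C.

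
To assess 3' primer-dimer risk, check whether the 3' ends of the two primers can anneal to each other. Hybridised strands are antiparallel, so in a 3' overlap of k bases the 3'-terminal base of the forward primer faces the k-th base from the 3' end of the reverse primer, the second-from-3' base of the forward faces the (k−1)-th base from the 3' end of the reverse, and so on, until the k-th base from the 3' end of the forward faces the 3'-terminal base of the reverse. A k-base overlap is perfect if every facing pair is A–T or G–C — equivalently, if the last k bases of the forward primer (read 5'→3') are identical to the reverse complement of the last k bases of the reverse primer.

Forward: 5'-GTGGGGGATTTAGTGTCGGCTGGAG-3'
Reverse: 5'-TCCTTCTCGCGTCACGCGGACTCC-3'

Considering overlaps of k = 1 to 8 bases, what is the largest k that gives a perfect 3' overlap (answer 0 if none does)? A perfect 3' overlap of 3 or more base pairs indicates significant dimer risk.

Last 8 bases (5'→3') — forward …GGCTGGAG, reverse …CGGACTCC.
Reverse complement of the reverse primer's last 8 bases: GGAGTCCG; its first k bases are the reverse complement of the reverse primer's last k bases, so a perfect k-base overlap needs the forward primer's last k bases to equal them.
Comparing (forward last k vs required): k=1: G vs G ✓; k=2: AG vs GG ✗; k=3: GAG vs GGA ✗; k=4: GGAG vs GGAG ✓; k=5: TGGAG vs GGAGT ✗; k=6: CTGGAG vs GGAGTC ✗; k=7: GCTGGAG vs GGAGTCC ✗; k=8: GGCTGGAG vs GGAGTCCG ✗.
Perfect overlaps at k = 1, 4; the largest is 4.

Longest perfect overlap: 4 complementary base pairs; significant dimer risk (threshold 3).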